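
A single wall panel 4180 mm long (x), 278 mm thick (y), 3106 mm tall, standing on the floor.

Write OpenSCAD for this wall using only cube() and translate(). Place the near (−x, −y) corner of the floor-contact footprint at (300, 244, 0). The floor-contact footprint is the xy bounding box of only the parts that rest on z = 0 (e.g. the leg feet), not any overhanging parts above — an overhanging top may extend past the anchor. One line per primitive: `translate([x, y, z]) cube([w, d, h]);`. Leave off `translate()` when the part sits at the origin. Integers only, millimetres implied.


translate([300, 244, 0]) cube([4180, 278, 3106]);


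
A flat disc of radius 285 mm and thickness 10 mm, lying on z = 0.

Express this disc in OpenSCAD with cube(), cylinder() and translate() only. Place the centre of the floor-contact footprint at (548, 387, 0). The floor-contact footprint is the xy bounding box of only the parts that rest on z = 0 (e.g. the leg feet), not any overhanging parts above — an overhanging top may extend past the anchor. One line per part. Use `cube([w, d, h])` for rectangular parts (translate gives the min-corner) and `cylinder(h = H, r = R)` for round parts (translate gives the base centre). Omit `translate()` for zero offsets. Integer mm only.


translate([548, 387, 0]) cylinder(h = 10, r = 285);


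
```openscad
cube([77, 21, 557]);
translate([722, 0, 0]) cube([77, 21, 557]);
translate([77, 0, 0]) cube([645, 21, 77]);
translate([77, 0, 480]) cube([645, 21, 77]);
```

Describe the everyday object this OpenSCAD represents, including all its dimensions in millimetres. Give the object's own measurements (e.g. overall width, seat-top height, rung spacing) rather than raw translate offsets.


A rectangular picture frame lying in the x–z plane (depth along y). The opening is 645 mm wide (x) by 403 mm tall (z), surrounded by a border 77 mm wide on all four sides. The frame is 21 mm deep and is made of two full-height vertical stiles with two horizontal rails fitted between them.


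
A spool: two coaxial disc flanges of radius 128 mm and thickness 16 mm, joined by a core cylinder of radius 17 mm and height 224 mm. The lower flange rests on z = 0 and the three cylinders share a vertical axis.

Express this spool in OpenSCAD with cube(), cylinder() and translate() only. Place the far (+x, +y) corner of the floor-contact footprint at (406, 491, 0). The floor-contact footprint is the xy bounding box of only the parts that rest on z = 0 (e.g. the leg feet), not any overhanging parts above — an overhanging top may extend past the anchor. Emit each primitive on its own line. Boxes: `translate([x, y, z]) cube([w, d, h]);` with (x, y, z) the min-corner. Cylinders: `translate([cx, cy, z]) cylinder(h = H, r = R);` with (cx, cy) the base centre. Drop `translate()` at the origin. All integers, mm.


translate([278, 363, 0]) cylinder(h = 16, r = 128);
translate([278, 363, 16]) cylinder(h = 224, r = 17);
translate([278, 363, 240]) cylinder(h = 16, r = 128);


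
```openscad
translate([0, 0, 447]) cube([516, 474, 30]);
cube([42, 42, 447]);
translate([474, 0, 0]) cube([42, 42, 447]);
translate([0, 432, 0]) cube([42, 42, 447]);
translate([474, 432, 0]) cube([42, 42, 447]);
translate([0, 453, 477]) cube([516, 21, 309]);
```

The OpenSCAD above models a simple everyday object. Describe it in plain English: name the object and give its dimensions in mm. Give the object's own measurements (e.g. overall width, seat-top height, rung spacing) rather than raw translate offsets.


A chair. The seat is a 516×474×30 mm slab with its top at z = 477 mm, on four 42×42 mm corner legs (flush with the seat edges, standing on z = 0). A flat backrest 21 mm thick, 309 mm tall, spans the full seat width and rises from the seat top along its +y edge, rear face flush with the rear of the seat.


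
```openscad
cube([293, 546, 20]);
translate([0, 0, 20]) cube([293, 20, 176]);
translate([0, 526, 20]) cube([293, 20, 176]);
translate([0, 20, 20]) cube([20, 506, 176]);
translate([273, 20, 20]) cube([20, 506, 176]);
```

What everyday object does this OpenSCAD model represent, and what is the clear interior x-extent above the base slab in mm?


An open box. The internal width is 253 mm.

A 293×546 base slab with four walls standing on it — an open box. The base is 293 mm wide and the walls are 20 mm thick, so the internal width is 293 − 2 × 20 = 253 mm.


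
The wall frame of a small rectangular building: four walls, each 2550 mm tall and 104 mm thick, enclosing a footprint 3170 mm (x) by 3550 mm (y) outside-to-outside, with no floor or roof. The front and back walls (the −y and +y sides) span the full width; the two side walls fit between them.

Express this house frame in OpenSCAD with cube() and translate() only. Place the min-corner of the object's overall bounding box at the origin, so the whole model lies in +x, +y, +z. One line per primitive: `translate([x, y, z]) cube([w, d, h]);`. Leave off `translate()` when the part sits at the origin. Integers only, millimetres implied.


cube([3170, 104, 2550]);
translate([0, 3446, 0]) cube([3170, 104, 2550]);
translate([0, 104, 0]) cube([104, 3342, 2550]);
translate([3066, 104, 0]) cube([104, 3342, 2550]);


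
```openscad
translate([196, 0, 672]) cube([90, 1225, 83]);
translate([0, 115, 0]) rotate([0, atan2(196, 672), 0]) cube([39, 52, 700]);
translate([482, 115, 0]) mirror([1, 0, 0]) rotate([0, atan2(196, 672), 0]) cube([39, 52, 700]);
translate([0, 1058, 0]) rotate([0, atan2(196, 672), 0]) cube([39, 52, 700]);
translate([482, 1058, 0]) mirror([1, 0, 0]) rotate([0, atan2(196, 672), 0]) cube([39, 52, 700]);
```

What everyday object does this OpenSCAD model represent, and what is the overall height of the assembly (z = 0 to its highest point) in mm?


A sawhorse. The overall height is 755 mm.

A beam across two mirrored pairs of raked legs — a sawhorse. The beam's underside is at z = 672 (matching the legs' vertical rise in atan2(196, 672)) and the beam is 83 mm tall, so its top is at 672 + 83 = 755 mm. The raked legs top out at the beam's underside, so that is the highest point.


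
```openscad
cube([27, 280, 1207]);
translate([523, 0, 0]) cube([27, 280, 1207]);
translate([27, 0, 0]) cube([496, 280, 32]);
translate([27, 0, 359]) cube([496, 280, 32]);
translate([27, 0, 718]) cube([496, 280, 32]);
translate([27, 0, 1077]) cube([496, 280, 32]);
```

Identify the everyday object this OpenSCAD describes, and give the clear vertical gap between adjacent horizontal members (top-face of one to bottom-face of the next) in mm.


A bookshelf. The clear shelf gap is 327 mm.

Two tall side panels with 4 horizontal boards between them — a bookshelf. The first two shelf undersides are at z = 0 and z = 359; with shelf thickness 32, the clear gap is 359 − 0 − 32 = 327 mm.


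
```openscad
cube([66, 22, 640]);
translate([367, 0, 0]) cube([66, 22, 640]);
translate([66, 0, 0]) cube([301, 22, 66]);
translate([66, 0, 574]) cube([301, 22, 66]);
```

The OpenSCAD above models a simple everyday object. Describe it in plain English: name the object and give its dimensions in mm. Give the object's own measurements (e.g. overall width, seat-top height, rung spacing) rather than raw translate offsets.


A rectangular picture frame lying in the x–z plane (depth along y). The opening is 301 mm wide (x) by 508 mm tall (z), surrounded by a border 66 mm wide on all four sides. The frame is 22 mm deep and is made of two full-height vertical stiles with two horizontal rails fitted between them.


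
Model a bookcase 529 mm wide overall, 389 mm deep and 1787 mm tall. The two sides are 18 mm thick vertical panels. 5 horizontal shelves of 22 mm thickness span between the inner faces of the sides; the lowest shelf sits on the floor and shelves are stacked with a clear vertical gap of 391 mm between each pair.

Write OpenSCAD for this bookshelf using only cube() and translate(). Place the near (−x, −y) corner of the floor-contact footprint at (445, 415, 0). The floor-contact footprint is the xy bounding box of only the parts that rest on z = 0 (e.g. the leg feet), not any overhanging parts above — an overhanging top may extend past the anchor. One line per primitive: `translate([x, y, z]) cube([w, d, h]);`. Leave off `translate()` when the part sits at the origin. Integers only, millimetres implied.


translate([445, 415, 0]) cube([18, 389, 1787]);
translate([956, 415, 0]) cube([18, 389, 1787]);
translate([463, 415, 0]) cube([493, 389, 22]);
translate([463, 415, 413]) cube([493, 389, 22]);
translate([463, 415, 826]) cube([493, 389, 22]);
translate([463, 415, 1239]) cube([493, 389, 22]);
translate([463, 415, 1652]) cube([493, 389, 22]);


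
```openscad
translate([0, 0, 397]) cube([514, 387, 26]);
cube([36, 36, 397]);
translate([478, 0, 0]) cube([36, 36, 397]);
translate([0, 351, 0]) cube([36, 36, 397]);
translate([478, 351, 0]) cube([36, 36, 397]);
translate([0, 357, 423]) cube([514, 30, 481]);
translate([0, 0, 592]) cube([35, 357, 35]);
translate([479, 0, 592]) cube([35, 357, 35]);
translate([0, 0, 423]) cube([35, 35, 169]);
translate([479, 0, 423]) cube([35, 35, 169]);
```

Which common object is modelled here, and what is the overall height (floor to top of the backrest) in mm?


A chair. The overall height is 904 mm.

A slab on four corner posts with a tall panel at the back — a chair. The seat slab sits at z = 397 with thickness 26, and the 481 mm backrest starts at the seat top, so the overall height is 397 + 26 + 481 = 904 mm.


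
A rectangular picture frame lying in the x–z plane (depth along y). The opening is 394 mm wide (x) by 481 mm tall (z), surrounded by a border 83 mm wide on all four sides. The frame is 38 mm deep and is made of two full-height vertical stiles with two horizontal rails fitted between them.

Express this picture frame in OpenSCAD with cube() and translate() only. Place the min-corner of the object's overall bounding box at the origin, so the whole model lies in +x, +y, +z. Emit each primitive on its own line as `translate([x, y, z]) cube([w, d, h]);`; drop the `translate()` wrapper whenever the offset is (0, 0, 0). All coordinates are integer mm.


cube([83, 38, 647]);
translate([477, 0, 0]) cube([83, 38, 647]);
translate([83, 0, 0]) cube([394, 38, 83]);
translate([83, 0, 564]) cube([394, 38, 83]);


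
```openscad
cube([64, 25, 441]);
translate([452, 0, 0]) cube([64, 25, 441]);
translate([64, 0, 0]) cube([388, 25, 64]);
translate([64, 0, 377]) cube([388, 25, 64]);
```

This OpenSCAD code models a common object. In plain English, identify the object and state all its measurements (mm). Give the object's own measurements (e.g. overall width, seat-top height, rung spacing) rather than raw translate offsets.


A rectangular picture frame lying in the x–z plane (depth along y). The opening is 388 mm wide (x) by 313 mm tall (z), surrounded by a border 64 mm wide on all four sides. The frame is 25 mm deep and is made of two full-height vertical stiles with two horizontal rails fitted between them.


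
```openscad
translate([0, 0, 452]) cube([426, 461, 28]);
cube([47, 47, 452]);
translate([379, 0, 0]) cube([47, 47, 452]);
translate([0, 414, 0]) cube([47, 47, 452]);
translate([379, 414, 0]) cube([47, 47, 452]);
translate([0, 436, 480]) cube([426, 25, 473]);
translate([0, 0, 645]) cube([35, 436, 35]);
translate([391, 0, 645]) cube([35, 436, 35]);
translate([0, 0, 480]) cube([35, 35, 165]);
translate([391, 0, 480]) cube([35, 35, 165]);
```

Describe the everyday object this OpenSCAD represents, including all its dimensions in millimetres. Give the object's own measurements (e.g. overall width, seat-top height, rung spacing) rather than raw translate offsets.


A chair. The seat is a 426×461×28 mm slab with its top at z = 480 mm, on four 47×47 mm corner legs (flush with the seat edges, standing on z = 0). A flat backrest 25 mm thick, 473 mm tall, spans the full seat width and rises from the seat top along its +y edge, rear face flush with the rear of the seat. Two armrests of 35×35 mm section run along each side from the seat's front edge to the front of the backrest, top faces 200 mm above the seat top and outer faces flush with the seat's x-edges; a 35×35 mm post under the front of each armrest stands on the seat at the front corner.


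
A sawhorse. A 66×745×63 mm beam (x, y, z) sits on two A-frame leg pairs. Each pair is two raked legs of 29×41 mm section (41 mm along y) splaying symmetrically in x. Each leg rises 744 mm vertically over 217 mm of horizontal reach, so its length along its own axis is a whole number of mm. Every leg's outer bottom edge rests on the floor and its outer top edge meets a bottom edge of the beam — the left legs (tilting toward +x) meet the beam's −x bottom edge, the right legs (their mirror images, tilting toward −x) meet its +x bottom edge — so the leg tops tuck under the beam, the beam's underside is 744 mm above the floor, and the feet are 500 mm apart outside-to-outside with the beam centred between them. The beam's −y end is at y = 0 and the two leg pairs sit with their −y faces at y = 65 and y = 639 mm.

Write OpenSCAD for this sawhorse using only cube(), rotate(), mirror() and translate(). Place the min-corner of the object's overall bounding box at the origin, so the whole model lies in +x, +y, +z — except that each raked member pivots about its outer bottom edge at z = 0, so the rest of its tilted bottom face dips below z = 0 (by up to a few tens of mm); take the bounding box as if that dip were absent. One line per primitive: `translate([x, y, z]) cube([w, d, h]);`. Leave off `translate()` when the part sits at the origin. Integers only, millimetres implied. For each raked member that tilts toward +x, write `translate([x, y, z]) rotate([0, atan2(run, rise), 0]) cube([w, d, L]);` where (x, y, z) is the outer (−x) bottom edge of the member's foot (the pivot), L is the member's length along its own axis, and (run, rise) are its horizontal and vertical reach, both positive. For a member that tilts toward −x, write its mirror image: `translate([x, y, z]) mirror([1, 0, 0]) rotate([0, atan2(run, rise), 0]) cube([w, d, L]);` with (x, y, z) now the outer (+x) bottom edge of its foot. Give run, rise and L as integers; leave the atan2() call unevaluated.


translate([217, 0, 744]) cube([66, 745, 63]);
translate([0, 65, 0]) rotate([0, atan2(217, 744), 0]) cube([29, 41, 775]);
translate([500, 65, 0]) mirror([1, 0, 0]) rotate([0, atan2(217, 744), 0]) cube([29, 41, 775]);
translate([0, 639, 0]) rotate([0, atan2(217, 744), 0]) cube([29, 41, 775]);
translate([500, 639, 0]) mirror([1, 0, 0]) rotate([0, atan2(217, 744), 0]) cube([29, 41, 775]);


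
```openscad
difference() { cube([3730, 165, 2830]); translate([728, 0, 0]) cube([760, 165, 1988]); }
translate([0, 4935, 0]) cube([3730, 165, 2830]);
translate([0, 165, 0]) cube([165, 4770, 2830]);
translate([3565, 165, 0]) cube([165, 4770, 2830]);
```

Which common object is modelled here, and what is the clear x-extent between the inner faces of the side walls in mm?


A single room. The interior width is 3400 mm.

Four walls enclosing a rectangle with a door in the front wall — a room. Outside width 3730 minus two 165 mm walls gives 3400 mm.


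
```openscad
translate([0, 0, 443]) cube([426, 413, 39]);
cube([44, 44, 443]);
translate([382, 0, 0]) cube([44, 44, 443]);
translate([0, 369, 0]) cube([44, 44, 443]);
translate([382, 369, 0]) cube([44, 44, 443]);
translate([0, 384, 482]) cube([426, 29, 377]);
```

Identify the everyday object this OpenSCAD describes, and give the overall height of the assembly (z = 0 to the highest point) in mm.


A chair. The overall height is 859 mm.

A slab on four corner posts with a tall panel at the back — a chair. The seat slab sits at z = 443 with thickness 39, and the 377 mm backrest starts at the seat top, so the overall height is 443 + 39 + 377 = 859 mm.


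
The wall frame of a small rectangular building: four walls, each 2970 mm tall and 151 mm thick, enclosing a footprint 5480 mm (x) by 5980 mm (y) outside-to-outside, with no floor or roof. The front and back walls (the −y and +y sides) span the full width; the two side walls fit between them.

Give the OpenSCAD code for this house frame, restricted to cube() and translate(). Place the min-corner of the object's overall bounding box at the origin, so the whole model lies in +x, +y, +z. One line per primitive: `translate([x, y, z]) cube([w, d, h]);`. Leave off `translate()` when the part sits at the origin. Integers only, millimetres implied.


cube([5480, 151, 2970]);
translate([0, 5829, 0]) cube([5480, 151, 2970]);
translate([0, 151, 0]) cube([151, 5678, 2970]);
translate([5329, 151, 0]) cube([151, 5678, 2970]);


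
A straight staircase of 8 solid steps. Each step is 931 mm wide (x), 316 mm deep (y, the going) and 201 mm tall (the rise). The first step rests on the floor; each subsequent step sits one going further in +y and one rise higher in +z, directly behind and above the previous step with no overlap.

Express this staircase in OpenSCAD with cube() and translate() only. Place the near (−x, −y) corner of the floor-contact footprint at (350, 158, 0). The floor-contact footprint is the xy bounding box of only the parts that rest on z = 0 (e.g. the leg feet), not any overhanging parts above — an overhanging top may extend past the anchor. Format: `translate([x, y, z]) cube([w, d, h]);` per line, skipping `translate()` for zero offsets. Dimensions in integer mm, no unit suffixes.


translate([350, 158, 0]) cube([931, 316, 201]);
translate([350, 474, 201]) cube([931, 316, 201]);
translate([350, 790, 402]) cube([931, 316, 201]);
translate([350, 1106, 603]) cube([931, 316, 201]);
translate([350, 1422, 804]) cube([931, 316, 201]);
translate([350, 1738, 1005]) cube([931, 316, 201]);
translate([350, 2054, 1206]) cube([931, 316, 201]);
translate([350, 2370, 1407]) cube([931, 316, 201]);


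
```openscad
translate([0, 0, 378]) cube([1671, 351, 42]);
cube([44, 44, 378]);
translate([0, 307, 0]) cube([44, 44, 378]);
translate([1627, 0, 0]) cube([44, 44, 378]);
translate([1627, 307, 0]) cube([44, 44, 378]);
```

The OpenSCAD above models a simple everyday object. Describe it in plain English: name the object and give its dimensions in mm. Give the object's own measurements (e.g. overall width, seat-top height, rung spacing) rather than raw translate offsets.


A long wooden bench with a 1671 mm (x) × 351 mm (y) seat, 42 mm thick, its top surface 420 mm above the floor. Four 44 mm square legs at the seat corners, flush with the edges, run from z = 0 to the seat underside.


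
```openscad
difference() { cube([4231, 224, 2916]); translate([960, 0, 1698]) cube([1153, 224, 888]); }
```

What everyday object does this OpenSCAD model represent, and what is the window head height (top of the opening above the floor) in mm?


A wall with a window opening. The window head height is 2586 mm.

A wall with a rectangular opening subtracted — a window. Sill at z = 1698, opening 888 mm tall, so the head is at 1698 + 888 = 2586 mm.


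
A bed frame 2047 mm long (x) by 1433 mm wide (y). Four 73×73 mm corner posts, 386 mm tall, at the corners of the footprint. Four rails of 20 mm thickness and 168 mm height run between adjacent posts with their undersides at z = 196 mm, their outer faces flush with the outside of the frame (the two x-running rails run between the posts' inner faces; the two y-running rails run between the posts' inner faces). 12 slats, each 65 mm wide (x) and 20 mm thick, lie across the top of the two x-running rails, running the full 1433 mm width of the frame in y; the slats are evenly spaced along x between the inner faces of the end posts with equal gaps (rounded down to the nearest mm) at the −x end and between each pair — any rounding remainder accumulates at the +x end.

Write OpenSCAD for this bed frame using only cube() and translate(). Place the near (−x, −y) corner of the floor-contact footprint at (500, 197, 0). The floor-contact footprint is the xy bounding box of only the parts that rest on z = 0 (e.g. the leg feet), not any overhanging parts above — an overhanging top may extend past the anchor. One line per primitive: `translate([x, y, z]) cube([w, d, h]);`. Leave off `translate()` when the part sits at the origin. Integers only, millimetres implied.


translate([500, 197, 0]) cube([73, 73, 386]);
translate([500, 1557, 0]) cube([73, 73, 386]);
translate([2474, 197, 0]) cube([73, 73, 386]);
translate([2474, 1557, 0]) cube([73, 73, 386]);
translate([573, 197, 196]) cube([1901, 20, 168]);
translate([573, 1610, 196]) cube([1901, 20, 168]);
translate([500, 270, 196]) cube([20, 1287, 168]);
translate([2527, 270, 196]) cube([20, 1287, 168]);
translate([659, 197, 364]) cube([65, 1433, 20]);
translate([810, 197, 364]) cube([65, 1433, 20]);
translate([961, 197, 364]) cube([65, 1433, 20]);
translate([1112, 197, 364]) cube([65, 1433, 20]);
translate([1263, 197, 364]) cube([65, 1433, 20]);
translate([1414, 197, 364]) cube([65, 1433, 20]);
translate([1565, 197, 364]) cube([65, 1433, 20]);
translate([1716, 197, 364]) cube([65, 1433, 20]);
translate([1867, 197, 364]) cube([65, 1433, 20]);
translate([2018, 197, 364]) cube([65, 1433, 20]);
translate([2169, 197, 364]) cube([65, 1433, 20]);
translate([2320, 197, 364]) cube([65, 1433, 20]);


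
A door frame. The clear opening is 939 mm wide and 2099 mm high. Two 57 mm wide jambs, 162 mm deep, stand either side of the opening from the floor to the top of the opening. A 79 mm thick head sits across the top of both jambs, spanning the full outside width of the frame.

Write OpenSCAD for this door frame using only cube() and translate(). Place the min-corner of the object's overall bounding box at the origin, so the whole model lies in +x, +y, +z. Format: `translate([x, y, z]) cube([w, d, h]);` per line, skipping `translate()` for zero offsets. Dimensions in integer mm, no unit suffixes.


cube([57, 162, 2099]);
translate([996, 0, 0]) cube([57, 162, 2099]);
translate([0, 0, 2099]) cube([1053, 162, 79]);


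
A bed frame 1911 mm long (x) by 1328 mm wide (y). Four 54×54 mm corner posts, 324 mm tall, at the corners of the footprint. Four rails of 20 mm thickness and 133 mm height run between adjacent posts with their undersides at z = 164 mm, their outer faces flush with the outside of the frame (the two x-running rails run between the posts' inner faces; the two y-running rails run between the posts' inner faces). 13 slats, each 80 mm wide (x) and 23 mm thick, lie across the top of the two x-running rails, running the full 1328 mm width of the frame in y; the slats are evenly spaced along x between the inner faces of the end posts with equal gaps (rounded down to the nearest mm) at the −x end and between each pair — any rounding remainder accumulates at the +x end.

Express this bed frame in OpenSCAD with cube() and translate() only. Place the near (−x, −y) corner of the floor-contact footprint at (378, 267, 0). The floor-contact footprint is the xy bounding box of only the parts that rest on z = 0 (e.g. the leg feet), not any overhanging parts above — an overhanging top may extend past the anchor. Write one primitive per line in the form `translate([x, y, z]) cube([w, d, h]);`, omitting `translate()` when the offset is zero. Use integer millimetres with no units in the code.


// slat z = rail_z + rail_h = 164 + 133 = 297
// slat gap = ⌊(1803 − 13·80) / 14⌋ = 54
translate([378, 267, 0]) cube([54, 54, 324]);
translate([378, 1541, 0]) cube([54, 54, 324]);
translate([2235, 267, 0]) cube([54, 54, 324]);
translate([2235, 1541, 0]) cube([54, 54, 324]);
translate([432, 267, 164]) cube([1803, 20, 133]);
translate([432, 1575, 164]) cube([1803, 20, 133]);
translate([378, 321, 164]) cube([20, 1220, 133]);
translate([2269, 321, 164]) cube([20, 1220, 133]);
translate([486, 267, 297]) cube([80, 1328, 23]);
translate([620, 267, 297]) cube([80, 1328, 23]);
translate([754, 267, 297]) cube([80, 1328, 23]);
translate([888, 267, 297]) cube([80, 1328, 23]);
translate([1022, 267, 297]) cube([80, 1328, 23]);
translate([1156, 267, 297]) cube([80, 1328, 23]);
translate([1290, 267, 297]) cube([80, 1328, 23]);
translate([1424, 267, 297]) cube([80, 1328, 23]);
translate([1558, 267, 297]) cube([80, 1328, 23]);
translate([1692, 267, 297]) cube([80, 1328, 23]);
translate([1826, 267, 297]) cube([80, 1328, 23]);
translate([1960, 267, 297]) cube([80, 1328, 23]);
translate([2094, 267, 297]) cube([80, 1328, 23]);


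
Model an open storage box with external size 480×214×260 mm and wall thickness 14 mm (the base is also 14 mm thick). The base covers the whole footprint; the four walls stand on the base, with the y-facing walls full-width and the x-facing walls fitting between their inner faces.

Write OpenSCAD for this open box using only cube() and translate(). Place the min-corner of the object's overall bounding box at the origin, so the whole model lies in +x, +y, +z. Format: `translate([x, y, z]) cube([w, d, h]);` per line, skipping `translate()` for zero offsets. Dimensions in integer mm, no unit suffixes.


cube([480, 214, 14]);
translate([0, 0, 14]) cube([480, 14, 246]);
translate([0, 200, 14]) cube([480, 14, 246]);
translate([0, 14, 14]) cube([14, 186, 246]);
translate([466, 14, 14]) cube([14, 186, 246]);


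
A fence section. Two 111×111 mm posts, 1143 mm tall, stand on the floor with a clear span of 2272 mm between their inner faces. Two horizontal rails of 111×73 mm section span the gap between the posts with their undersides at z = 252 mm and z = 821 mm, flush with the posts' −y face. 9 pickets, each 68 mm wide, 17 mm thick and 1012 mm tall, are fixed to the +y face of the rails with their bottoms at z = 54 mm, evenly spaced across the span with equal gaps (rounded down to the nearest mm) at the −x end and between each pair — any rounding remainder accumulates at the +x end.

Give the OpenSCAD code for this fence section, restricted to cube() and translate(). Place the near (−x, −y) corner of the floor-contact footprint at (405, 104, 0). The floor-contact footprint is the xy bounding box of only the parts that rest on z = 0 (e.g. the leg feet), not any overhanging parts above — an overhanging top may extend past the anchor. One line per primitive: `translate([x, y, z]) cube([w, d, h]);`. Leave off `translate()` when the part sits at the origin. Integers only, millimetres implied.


translate([405, 104, 0]) cube([111, 111, 1143]);
translate([2788, 104, 0]) cube([111, 111, 1143]);
translate([516, 104, 252]) cube([2272, 111, 73]);
translate([516, 104, 821]) cube([2272, 111, 73]);
translate([682, 215, 54]) cube([68, 17, 1012]);
translate([916, 215, 54]) cube([68, 17, 1012]);
translate([1150, 215, 54]) cube([68, 17, 1012]);
translate([1384, 215, 54]) cube([68, 17, 1012]);
translate([1618, 215, 54]) cube([68, 17, 1012]);
translate([1852, 215, 54]) cube([68, 17, 1012]);
translate([2086, 215, 54]) cube([68, 17, 1012]);
translate([2320, 215, 54]) cube([68, 17, 1012]);
translate([2554, 215, 54]) cube([68, 17, 1012]);


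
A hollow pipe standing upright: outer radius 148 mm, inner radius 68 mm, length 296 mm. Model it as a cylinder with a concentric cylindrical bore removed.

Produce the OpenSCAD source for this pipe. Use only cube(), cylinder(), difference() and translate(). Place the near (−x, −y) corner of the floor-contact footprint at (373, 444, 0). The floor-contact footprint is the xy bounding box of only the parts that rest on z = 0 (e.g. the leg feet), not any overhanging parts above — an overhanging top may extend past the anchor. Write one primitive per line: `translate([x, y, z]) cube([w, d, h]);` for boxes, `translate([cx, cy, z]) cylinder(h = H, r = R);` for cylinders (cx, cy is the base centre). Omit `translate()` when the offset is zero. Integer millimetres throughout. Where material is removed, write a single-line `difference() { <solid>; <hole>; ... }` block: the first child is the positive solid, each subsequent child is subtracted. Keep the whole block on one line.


difference() { translate([521, 592, 0]) cylinder(h = 296, r = 148); translate([521, 592, 0]) cylinder(h = 296, r = 68); }


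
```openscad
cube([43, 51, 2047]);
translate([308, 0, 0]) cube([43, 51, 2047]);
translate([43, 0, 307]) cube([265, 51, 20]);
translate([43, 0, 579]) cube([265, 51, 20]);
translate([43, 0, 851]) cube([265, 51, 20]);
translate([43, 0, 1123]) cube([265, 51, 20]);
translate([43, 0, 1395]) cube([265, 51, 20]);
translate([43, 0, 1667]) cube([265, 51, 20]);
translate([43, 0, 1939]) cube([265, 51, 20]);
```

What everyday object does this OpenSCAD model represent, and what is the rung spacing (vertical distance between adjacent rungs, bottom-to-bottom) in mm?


A ladder. The rung spacing is 272 mm.

Two tall 43×51 posts with 7 short bars between them — a ladder. Adjacent rungs sit at z = 307 and z = 579, so the spacing is 579 − 307 = 272 mm.


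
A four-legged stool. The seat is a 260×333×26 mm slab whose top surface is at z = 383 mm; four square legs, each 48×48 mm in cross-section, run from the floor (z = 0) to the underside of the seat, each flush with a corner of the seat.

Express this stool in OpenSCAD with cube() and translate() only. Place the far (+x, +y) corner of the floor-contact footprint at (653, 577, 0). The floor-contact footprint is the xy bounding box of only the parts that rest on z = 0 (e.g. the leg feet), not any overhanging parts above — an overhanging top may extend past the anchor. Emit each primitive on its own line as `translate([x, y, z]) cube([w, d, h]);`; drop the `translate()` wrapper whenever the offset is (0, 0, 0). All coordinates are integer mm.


translate([393, 244, 357]) cube([260, 333, 26]);
translate([393, 244, 0]) cube([48, 48, 357]);
translate([605, 244, 0]) cube([48, 48, 357]);
translate([393, 529, 0]) cube([48, 48, 357]);
translate([605, 529, 0]) cube([48, 48, 357]);


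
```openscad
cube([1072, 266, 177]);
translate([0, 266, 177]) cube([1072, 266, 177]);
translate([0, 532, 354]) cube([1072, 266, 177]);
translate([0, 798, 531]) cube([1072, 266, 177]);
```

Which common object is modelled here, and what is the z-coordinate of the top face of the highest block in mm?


A staircase. The total rise is 708 mm.

4 identical blocks, each offset up and back from the previous — a staircase. Each step is 177 mm tall and there are 4 of them, so the total rise is 4 × 177 = 708 mm.


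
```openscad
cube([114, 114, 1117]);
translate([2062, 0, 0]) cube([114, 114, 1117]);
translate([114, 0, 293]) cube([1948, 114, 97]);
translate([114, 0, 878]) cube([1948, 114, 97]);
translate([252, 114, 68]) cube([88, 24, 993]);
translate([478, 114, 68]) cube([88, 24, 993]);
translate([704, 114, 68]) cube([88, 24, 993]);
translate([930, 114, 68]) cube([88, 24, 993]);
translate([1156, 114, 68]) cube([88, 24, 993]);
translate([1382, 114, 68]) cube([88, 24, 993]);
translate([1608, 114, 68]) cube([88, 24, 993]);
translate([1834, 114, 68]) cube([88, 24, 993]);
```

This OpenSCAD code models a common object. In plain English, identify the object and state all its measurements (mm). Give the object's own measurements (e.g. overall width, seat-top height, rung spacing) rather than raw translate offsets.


A fence section. Two 114×114 mm posts, 1117 mm tall, stand on the floor with a clear span of 1948 mm between their inner faces. Two horizontal rails of 114×97 mm section span the gap between the posts with their undersides at z = 293 mm and z = 878 mm, flush with the posts' −y face. 8 pickets, each 88 mm wide, 24 mm thick and 993 mm tall, are fixed to the +y face of the rails with their bottoms at z = 68 mm, spaced across the span with a 138 mm gap after the −x post and between neighbouring pickets, with 140 mm left before the +x post.


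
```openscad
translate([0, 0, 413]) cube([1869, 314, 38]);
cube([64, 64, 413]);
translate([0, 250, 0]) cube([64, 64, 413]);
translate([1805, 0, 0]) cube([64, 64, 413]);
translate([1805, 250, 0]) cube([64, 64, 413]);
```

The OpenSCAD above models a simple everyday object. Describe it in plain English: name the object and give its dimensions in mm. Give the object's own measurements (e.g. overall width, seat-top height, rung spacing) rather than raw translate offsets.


A long wooden bench with a 1869 mm (x) × 314 mm (y) seat, 38 mm thick, its top surface 451 mm above the floor. Four 64 mm square legs at the seat corners, flush with the edges, run from z = 0 to the seat underside.


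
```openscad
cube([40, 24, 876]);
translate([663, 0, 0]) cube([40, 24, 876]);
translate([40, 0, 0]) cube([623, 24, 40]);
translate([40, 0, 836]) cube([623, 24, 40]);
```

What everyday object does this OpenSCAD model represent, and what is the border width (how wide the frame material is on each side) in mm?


A picture frame. The border width is 40 mm.

Four thin pieces enclosing a rectangular opening — a picture frame. The two full-height stiles are 876 mm tall; the top rail sits at z = 836 and is 40 mm tall, so the border above the opening is 876 − 836 = 40 mm, matching the stile x-width.


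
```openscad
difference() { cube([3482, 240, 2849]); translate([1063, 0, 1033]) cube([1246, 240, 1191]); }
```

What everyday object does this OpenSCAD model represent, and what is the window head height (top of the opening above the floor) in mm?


A wall with a window opening. The window head height is 2224 mm.

A wall with a rectangular opening subtracted — a window. Sill at z = 1033, opening 1191 mm tall, so the head is at 1033 + 1191 = 2224 mm.


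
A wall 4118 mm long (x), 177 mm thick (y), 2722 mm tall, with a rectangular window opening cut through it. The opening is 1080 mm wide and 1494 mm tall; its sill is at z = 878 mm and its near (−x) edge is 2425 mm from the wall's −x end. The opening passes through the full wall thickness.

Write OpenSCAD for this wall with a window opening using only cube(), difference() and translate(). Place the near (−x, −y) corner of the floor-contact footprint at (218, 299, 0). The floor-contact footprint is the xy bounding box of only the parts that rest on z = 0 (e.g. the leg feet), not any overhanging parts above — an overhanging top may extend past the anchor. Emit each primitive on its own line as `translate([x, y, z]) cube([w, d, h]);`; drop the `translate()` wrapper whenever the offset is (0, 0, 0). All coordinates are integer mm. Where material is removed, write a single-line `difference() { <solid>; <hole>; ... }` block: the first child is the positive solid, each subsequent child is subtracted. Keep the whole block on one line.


difference() { translate([218, 299, 0]) cube([4118, 177, 2722]); translate([2643, 299, 878]) cube([1080, 177, 1494]); }


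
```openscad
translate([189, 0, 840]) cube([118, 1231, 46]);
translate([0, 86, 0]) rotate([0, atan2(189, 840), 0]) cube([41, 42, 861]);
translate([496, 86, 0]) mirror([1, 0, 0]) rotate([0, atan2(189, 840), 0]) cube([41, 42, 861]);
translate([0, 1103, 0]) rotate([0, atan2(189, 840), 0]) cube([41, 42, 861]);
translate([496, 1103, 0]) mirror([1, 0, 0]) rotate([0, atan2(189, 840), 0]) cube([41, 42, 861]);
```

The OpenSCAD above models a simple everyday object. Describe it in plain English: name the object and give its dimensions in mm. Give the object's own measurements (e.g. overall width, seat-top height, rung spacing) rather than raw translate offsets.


A sawhorse. A 118×1231×46 mm beam (x, y, z) sits on two A-frame leg pairs. Each pair is two raked legs of 41×42 mm section (42 mm along y) splaying symmetrically in x. Each leg rises 840 mm vertically over 189 mm of horizontal reach and is 861 mm long along its own axis. Every leg's outer bottom edge rests on the floor and its outer top edge meets a bottom edge of the beam — the left legs (tilting toward +x) meet the beam's −x bottom edge, the right legs (their mirror images, tilting toward −x) meet its +x bottom edge — so the leg tops tuck under the beam, the beam's underside is 840 mm above the floor, and the feet are 496 mm apart outside-to-outside with the beam centred between them. The two leg pairs are set in 86 mm from either end of the beam.


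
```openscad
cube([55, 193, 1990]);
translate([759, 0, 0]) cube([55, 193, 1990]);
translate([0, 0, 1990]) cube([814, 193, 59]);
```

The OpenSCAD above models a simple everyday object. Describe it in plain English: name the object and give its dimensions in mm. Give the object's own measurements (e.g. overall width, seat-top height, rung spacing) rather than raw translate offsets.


A door frame. The clear opening is 704 mm wide and 1990 mm high. Two 55 mm wide jambs, 193 mm deep, stand either side of the opening from the floor to the top of the opening. A 59 mm thick head sits across the top of both jambs, spanning the full outside width of the frame.


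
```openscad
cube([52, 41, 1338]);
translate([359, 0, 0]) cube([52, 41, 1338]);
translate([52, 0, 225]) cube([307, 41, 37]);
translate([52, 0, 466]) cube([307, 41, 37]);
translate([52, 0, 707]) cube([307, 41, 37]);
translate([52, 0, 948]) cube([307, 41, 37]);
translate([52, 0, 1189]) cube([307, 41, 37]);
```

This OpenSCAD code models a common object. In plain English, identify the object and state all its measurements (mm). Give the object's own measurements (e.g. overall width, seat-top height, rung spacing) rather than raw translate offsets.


A straight ladder. Two 52×41 mm vertical rails, 1338 mm tall, stand 411 mm apart (outside-to-outside) with their front faces coplanar on the −y side. 5 rungs, each 41 mm deep and 37 mm tall, span between the inner faces of the rails, front faces flush with the rails. The lowest rung's underside is at z = 225 mm and rungs are spaced 241 mm apart (underside to underside).


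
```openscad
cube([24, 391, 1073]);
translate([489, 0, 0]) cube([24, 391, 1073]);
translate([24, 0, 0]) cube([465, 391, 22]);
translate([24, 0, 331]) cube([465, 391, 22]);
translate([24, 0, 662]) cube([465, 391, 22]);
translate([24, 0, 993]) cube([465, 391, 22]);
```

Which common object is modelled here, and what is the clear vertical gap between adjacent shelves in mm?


A bookshelf. The clear shelf gap is 309 mm.

Two tall side panels with 4 horizontal boards between them — a bookshelf. The first two shelf undersides are at z = 0 and z = 331; with shelf thickness 22, the clear gap is 331 − 0 − 22 = 309 mm.


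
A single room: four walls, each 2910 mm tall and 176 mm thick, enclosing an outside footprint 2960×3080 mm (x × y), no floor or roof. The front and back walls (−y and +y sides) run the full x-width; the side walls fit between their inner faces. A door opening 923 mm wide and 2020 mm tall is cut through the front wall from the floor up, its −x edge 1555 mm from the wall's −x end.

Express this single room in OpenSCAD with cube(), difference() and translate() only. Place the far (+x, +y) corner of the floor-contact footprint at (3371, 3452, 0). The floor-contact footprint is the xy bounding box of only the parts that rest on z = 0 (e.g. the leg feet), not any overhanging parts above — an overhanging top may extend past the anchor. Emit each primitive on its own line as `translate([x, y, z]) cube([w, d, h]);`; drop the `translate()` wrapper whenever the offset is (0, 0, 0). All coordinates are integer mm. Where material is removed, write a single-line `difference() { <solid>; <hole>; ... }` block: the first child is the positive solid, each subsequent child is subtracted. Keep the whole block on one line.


difference() { translate([411, 372, 0]) cube([2960, 176, 2910]); translate([1966, 372, 0]) cube([923, 176, 2020]); }
translate([411, 3276, 0]) cube([2960, 176, 2910]);
translate([411, 548, 0]) cube([176, 2728, 2910]);
translate([3195, 548, 0]) cube([176, 2728, 2910]);


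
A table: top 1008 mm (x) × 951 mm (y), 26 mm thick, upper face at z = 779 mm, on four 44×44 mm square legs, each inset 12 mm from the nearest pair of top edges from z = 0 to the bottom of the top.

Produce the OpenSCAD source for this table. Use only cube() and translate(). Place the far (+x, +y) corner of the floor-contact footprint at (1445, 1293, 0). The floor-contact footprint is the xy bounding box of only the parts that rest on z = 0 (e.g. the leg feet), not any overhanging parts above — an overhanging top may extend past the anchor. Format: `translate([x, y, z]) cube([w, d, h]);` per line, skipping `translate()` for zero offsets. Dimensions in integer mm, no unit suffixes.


translate([449, 354, 753]) cube([1008, 951, 26]);
translate([461, 366, 0]) cube([44, 44, 753]);
translate([1401, 366, 0]) cube([44, 44, 753]);
translate([461, 1249, 0]) cube([44, 44, 753]);
translate([1401, 1249, 0]) cube([44, 44, 753]);
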